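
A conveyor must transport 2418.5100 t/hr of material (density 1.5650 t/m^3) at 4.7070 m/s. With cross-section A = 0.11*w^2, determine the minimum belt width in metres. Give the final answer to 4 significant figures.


A_req = 2418.5100 / (4.7070 * 1.5650 * 3600) = 0.0911983 m^2
w = sqrt(0.0911983 / 0.11)
w = 0.9105 m


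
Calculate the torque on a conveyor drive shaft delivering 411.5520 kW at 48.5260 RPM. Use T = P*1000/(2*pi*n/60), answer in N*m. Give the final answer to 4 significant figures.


omega = 2*pi*48.5260/60 = 5.08163 rad/s
T = 411.5520*1000 / 5.08163
T = 80990 N*m


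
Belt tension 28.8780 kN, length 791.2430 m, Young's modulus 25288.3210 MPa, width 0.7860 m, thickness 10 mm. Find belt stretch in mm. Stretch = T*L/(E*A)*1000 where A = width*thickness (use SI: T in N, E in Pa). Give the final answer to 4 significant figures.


A = 0.7860 * 0.01 = 0.00786 m^2
Stretch = 28.8780*1000 * 791.2430 / (25288.3210e6 * 0.00786) * 1000
Stretch = 115.0 mm


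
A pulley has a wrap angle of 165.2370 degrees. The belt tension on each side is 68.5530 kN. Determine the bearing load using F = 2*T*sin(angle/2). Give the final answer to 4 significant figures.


F = 2 * 68.5530 * sin(165.2370/2 deg)
F = 136.0 kN


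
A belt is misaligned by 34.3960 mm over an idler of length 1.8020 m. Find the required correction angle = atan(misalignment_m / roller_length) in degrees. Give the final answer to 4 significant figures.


misalign_m = 34.3960 / 1000 = 0.034396 m
angle = atan(0.034396 / 1.8020)
angle = 1.094 deg


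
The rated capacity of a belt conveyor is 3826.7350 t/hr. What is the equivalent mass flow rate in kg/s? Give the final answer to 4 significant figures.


m_dot = 3826.7350 * 1000 / 3600
m_dot = 1063 kg/s


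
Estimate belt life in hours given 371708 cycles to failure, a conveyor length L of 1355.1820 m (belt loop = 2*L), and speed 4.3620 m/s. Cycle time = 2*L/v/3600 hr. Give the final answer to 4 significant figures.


cycle_time = 2 * 1355.1820 / 4.3620 / 3600 = 0.172599 hr
life = 371708 * 0.172599 = 64160 hours


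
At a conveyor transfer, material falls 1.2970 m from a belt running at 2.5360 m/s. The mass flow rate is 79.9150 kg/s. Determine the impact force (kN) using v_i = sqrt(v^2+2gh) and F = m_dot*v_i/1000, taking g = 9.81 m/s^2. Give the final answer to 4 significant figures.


v_i = sqrt(2.5360^2 + 2*9.81*1.2970) = 5.6461 m/s
F = 79.9150 * 5.6461 / 1000
F = 0.4512 kN


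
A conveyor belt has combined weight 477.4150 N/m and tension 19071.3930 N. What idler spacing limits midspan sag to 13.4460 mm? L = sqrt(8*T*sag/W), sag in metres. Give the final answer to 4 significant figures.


sag = 13.4460/1000 = 0.013446 m
L = sqrt(8 * 19071.3930 * 0.013446 / 477.4150)
L = 2.073 m


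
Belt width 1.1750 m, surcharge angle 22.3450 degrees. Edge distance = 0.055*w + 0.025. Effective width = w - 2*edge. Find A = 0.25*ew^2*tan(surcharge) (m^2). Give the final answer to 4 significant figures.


edge = 0.055*1.1750 + 0.025 = 0.089625 m
ew = 1.1750 - 2*0.089625 = 0.99575 m
A = 0.25 * 0.99575^2 * tan(22.3450 deg)
A = 0.1019 m^2


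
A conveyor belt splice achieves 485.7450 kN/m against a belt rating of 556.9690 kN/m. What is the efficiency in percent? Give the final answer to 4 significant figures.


Eff = 485.7450 / 556.9690 * 100
Eff = 87.21 %


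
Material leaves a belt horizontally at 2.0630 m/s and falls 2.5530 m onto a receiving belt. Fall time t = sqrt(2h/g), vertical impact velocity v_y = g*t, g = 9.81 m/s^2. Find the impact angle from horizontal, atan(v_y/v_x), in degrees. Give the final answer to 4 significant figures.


t = sqrt(2*2.5530/9.81) = 0.721449 s
v_y = 9.81 * 0.721449 = 7.07741 m/s
angle = atan(7.07741 / 2.0630) = 73.75 deg


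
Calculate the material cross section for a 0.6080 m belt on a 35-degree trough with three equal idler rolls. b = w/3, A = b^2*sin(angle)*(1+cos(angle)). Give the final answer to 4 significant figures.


b = 0.6080/3 = 0.202667 m
A = 0.202667^2 * sin(35 deg) * (1 + cos(35 deg))
A = 0.04286 m^2


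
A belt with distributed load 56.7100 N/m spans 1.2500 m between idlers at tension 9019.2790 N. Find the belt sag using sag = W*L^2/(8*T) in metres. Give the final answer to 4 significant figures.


sag = 56.7100 * 1.2500^2 / (8 * 9019.2790)
sag = 0.001228 m


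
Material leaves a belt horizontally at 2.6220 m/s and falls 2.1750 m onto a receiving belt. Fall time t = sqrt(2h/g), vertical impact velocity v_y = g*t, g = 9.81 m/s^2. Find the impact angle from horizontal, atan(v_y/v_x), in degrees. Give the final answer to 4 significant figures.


t = sqrt(2*2.1750/9.81) = 0.665902 s
v_y = 9.81 * 0.665902 = 6.5325 m/s
angle = atan(6.5325 / 2.6220) = 68.13 deg


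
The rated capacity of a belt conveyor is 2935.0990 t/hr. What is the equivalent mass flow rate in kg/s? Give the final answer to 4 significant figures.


m_dot = 2935.0990 * 1000 / 3600
m_dot = 815.3 kg/s


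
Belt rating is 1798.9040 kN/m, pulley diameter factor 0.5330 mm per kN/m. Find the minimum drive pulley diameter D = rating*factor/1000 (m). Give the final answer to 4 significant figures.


D = 1798.9040 * 0.5330 / 1000
D = 0.9588 m


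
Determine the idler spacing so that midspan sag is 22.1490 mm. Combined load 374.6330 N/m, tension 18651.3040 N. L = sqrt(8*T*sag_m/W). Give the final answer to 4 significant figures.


sag = 22.1490/1000 = 0.022149 m
L = sqrt(8 * 18651.3040 * 0.022149 / 374.6330)
L = 2.970 m


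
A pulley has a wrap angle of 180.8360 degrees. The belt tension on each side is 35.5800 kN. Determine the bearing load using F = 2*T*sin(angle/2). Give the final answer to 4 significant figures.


F = 2 * 35.5800 * sin(180.8360/2 deg)
F = 71.16 kN


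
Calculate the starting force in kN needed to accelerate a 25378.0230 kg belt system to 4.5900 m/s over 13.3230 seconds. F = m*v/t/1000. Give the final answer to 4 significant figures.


F = 25378.0230 * 4.5900 / 13.3230 / 1000
F = 8.743 kN


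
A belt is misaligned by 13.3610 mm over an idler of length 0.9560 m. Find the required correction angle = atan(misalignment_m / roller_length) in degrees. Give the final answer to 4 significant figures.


misalign_m = 13.3610 / 1000 = 0.013361 m
angle = atan(0.013361 / 0.9560)
angle = 0.8007 deg


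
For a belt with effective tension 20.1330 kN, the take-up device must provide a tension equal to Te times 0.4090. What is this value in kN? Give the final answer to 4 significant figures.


T_tu = 20.1330 * 0.4090
T_tu = 8.234 kN


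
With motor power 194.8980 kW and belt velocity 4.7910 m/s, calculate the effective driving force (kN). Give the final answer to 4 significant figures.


Te = P / v = 194.8980 / 4.7910
Te = 40.68 kN


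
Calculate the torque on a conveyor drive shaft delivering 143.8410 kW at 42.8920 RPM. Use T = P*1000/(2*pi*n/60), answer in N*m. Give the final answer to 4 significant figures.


omega = 2*pi*42.8920/60 = 4.49164 rad/s
T = 143.8410*1000 / 4.49164
T = 32020 N*m


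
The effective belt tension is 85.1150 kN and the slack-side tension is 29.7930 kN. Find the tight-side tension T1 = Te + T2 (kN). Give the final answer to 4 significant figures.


T1 = Te + T2 = 85.1150 + 29.7930
T1 = 114.9 kN


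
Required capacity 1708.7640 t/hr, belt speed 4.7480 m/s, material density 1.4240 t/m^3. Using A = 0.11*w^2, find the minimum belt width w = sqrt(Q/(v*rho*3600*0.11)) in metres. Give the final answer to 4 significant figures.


A_req = 1708.7640 / (4.7480 * 1.4240 * 3600) = 0.0702035 m^2
w = sqrt(0.0702035 / 0.11)
w = 0.7989 m


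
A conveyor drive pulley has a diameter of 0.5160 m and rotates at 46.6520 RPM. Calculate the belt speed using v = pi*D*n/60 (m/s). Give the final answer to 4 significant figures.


v = pi * 0.5160 * 46.6520 / 60
v = 1.260 m/s


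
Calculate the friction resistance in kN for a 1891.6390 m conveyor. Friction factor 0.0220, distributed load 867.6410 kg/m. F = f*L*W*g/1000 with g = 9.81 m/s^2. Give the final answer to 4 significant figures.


F = 0.0220 * 1891.6390 * 867.6410 * 9.81 / 1000
F = 354.2 kN


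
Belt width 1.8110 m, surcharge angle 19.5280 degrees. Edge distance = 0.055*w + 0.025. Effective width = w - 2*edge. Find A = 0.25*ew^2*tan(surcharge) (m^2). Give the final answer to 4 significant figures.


edge = 0.055*1.8110 + 0.025 = 0.124605 m
ew = 1.8110 - 2*0.124605 = 1.56179 m
A = 0.25 * 1.56179^2 * tan(19.5280 deg)
A = 0.2163 m^2


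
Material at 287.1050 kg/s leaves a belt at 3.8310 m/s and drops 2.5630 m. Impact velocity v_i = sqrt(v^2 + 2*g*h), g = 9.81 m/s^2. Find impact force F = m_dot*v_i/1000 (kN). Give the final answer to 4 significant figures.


v_i = sqrt(3.8310^2 + 2*9.81*2.5630) = 8.05994 m/s
F = 287.1050 * 8.05994 / 1000
F = 2.314 kN


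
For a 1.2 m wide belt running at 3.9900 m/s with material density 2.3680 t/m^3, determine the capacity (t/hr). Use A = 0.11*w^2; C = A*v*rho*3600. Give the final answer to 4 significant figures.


A = 0.11 * 1.2^2 = 0.1584 m^2
C = 0.1584 * 3.9900 * 2.3680 * 3600
C = 5388 t/hr


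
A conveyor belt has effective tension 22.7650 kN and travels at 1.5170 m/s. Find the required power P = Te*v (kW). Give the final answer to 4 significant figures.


P = Te * v = 22.7650 * 1.5170
P = 34.53 kW


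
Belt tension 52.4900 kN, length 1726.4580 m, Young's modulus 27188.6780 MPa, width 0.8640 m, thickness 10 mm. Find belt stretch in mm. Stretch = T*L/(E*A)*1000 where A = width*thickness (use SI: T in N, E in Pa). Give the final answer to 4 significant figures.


A = 0.8640 * 0.01 = 0.00864 m^2
Stretch = 52.4900*1000 * 1726.4580 / (27188.6780e6 * 0.00864) * 1000
Stretch = 385.8 mm


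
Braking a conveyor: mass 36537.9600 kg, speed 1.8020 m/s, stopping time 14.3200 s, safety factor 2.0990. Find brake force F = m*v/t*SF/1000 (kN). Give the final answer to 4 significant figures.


F = 36537.9600 * 1.8020 / 14.3200 * 2.0990 / 1000
F = 9.651 kN


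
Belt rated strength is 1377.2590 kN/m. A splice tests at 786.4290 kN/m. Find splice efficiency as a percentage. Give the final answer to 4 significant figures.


Eff = 786.4290 / 1377.2590 * 100
Eff = 57.10 %


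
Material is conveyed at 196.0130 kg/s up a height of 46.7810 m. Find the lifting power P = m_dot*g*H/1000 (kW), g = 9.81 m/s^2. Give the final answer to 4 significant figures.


P = 196.0130 * 9.81 * 46.7810 / 1000
P = 89.95 kW


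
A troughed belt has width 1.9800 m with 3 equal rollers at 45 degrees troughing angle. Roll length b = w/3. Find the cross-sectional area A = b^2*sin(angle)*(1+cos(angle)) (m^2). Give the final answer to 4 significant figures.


b = 1.9800/3 = 0.66 m
A = 0.66^2 * sin(45 deg) * (1 + cos(45 deg))
A = 0.5258 m^2


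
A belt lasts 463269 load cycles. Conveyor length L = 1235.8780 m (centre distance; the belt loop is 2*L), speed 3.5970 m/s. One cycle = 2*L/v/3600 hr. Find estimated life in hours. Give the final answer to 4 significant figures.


cycle_time = 2 * 1235.8780 / 3.5970 / 3600 = 0.190881 hr
life = 463269 * 0.190881 = 88430 hours


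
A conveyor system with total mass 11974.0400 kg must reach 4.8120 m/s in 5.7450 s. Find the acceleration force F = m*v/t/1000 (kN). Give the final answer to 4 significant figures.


F = 11974.0400 * 4.8120 / 5.7450 / 1000
F = 10.03 kN


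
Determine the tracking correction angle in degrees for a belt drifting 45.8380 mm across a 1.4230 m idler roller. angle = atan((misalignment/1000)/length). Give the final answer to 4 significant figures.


misalign_m = 45.8380 / 1000 = 0.045838 m
angle = atan(0.045838 / 1.4230)
angle = 1.845 deg


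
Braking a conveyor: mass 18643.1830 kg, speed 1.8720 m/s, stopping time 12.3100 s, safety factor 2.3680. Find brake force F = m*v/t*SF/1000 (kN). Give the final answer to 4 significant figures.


F = 18643.1830 * 1.8720 / 12.3100 * 2.3680 / 1000
F = 6.714 kN


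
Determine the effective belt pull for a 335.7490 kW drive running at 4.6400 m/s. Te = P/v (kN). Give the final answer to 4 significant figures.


Te = P / v = 335.7490 / 4.6400
Te = 72.36 kN


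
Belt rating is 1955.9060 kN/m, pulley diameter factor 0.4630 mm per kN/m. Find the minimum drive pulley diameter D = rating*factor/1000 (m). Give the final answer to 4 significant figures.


D = 1955.9060 * 0.4630 / 1000
D = 0.9056 m


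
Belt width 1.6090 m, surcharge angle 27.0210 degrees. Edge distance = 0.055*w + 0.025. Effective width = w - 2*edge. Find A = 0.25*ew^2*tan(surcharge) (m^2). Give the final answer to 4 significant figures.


edge = 0.055*1.6090 + 0.025 = 0.113495 m
ew = 1.6090 - 2*0.113495 = 1.38201 m
A = 0.25 * 1.38201^2 * tan(27.0210 deg)
A = 0.2435 m^2


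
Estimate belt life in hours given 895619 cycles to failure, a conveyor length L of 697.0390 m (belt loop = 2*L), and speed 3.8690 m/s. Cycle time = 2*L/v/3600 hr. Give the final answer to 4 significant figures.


cycle_time = 2 * 697.0390 / 3.8690 / 3600 = 0.100089 hr
life = 895619 * 0.100089 = 89640 hours


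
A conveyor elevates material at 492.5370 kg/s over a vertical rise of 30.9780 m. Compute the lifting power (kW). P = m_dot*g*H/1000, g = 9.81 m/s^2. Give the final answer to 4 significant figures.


P = 492.5370 * 9.81 * 30.9780 / 1000
P = 149.7 kW


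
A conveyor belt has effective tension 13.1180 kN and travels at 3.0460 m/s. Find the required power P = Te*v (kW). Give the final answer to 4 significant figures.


P = Te * v = 13.1180 * 3.0460
P = 39.96 kW


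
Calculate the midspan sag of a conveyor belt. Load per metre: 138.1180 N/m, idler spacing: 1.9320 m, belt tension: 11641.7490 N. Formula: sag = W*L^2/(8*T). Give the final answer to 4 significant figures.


sag = 138.1180 * 1.9320^2 / (8 * 11641.7490)
sag = 0.005535 m


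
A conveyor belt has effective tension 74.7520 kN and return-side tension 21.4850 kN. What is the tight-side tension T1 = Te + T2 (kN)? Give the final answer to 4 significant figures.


T1 = Te + T2 = 74.7520 + 21.4850
T1 = 96.24 kN


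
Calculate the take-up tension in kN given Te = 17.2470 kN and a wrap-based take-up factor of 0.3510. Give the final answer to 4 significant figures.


T_tu = 17.2470 * 0.3510
T_tu = 6.054 kN


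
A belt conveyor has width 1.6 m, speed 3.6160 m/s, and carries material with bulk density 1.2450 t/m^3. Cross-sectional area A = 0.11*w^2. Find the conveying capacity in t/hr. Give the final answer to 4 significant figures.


A = 0.11 * 1.6^2 = 0.2816 m^2
C = 0.2816 * 3.6160 * 1.2450 * 3600
C = 4564 t/hr


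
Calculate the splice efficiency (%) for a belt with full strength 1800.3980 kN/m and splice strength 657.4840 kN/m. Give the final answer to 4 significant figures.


Eff = 657.4840 / 1800.3980 * 100
Eff = 36.52 %


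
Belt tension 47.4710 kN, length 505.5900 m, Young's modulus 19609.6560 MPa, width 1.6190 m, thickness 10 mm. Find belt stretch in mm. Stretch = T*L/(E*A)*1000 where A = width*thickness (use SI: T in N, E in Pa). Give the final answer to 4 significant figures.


A = 1.6190 * 0.01 = 0.01619 m^2
Stretch = 47.4710*1000 * 505.5900 / (19609.6560e6 * 0.01619) * 1000
Stretch = 75.60 mm


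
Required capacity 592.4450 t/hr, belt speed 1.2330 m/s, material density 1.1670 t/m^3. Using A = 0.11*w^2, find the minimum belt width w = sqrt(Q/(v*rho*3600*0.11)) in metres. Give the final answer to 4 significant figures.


A_req = 592.4450 / (1.2330 * 1.1670 * 3600) = 0.11437 m^2
w = sqrt(0.11437 / 0.11)
w = 1.020 m


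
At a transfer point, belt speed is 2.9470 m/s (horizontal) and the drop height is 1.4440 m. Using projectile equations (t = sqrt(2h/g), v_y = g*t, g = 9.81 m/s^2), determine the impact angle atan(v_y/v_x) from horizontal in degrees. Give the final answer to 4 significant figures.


t = sqrt(2*1.4440/9.81) = 0.54258 s
v_y = 9.81 * 0.54258 = 5.32271 m/s
angle = atan(5.32271 / 2.9470) = 61.03 deg


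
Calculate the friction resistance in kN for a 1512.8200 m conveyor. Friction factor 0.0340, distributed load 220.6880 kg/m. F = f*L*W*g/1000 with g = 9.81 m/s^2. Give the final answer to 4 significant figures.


F = 0.0340 * 1512.8200 * 220.6880 * 9.81 / 1000
F = 111.4 kN


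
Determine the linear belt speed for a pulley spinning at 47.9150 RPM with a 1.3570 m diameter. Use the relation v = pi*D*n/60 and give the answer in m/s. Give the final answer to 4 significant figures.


v = pi * 1.3570 * 47.9150 / 60
v = 3.404 m/s


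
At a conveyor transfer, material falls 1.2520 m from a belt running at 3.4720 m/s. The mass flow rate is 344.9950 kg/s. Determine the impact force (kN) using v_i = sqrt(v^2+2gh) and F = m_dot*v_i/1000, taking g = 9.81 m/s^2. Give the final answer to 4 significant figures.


v_i = sqrt(3.4720^2 + 2*9.81*1.2520) = 6.05137 m/s
F = 344.9950 * 6.05137 / 1000
F = 2.088 kN


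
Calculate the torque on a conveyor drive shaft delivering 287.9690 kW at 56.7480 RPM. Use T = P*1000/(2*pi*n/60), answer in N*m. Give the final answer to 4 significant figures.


omega = 2*pi*56.7480/60 = 5.94264 rad/s
T = 287.9690*1000 / 5.94264
T = 48460 N*m


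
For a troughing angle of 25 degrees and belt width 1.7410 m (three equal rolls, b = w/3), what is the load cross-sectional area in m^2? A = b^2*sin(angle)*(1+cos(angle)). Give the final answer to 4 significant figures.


b = 1.7410/3 = 0.580333 m
A = 0.580333^2 * sin(25 deg) * (1 + cos(25 deg))
A = 0.2713 m^2


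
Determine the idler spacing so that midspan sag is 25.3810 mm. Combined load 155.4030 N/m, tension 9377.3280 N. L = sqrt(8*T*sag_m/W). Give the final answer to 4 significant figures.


sag = 25.3810/1000 = 0.025381 m
L = sqrt(8 * 9377.3280 * 0.025381 / 155.4030)
L = 3.500 m


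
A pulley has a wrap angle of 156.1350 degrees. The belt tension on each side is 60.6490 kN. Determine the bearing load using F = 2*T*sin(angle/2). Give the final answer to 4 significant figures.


F = 2 * 60.6490 * sin(156.1350/2 deg)
F = 118.7 kN


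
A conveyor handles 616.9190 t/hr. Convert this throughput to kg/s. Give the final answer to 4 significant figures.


m_dot = 616.9190 * 1000 / 3600
m_dot = 171.4 kg/s


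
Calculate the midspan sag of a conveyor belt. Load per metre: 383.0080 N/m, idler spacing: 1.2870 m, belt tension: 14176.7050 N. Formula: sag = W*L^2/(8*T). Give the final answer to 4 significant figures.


sag = 383.0080 * 1.2870^2 / (8 * 14176.7050)
sag = 0.005594 m


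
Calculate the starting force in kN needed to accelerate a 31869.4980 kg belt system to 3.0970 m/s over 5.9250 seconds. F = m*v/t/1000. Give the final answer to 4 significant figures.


F = 31869.4980 * 3.0970 / 5.9250 / 1000
F = 16.66 kN


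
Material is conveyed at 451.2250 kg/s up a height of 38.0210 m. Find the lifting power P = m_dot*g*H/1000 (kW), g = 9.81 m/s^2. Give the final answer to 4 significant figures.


P = 451.2250 * 9.81 * 38.0210 / 1000
P = 168.3 kW


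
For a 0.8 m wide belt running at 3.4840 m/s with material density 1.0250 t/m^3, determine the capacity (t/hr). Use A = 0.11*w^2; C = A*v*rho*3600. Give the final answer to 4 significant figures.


A = 0.11 * 0.8^2 = 0.0704 m^2
C = 0.0704 * 3.4840 * 1.0250 * 3600
C = 905.1 t/hr


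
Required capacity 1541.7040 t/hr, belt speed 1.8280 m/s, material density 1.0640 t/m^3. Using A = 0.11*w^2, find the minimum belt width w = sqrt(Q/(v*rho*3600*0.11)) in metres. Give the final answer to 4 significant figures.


A_req = 1541.7040 / (1.8280 * 1.0640 * 3600) = 0.220181 m^2
w = sqrt(0.220181 / 0.11)
w = 1.415 m


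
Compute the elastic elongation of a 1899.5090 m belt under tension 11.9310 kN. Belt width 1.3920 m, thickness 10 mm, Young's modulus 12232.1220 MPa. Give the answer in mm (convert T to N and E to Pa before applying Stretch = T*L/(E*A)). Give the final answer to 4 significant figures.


A = 1.3920 * 0.01 = 0.01392 m^2
Stretch = 11.9310*1000 * 1899.5090 / (12232.1220e6 * 0.01392) * 1000
Stretch = 133.1 mm


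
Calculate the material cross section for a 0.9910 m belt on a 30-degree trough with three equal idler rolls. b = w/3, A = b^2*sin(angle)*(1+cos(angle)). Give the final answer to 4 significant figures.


b = 0.9910/3 = 0.330333 m
A = 0.330333^2 * sin(30 deg) * (1 + cos(30 deg))
A = 0.1018 m^2


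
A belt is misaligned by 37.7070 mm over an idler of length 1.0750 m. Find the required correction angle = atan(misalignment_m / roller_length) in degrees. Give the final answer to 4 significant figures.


misalign_m = 37.7070 / 1000 = 0.037707 m
angle = atan(0.037707 / 1.0750)
angle = 2.009 deg


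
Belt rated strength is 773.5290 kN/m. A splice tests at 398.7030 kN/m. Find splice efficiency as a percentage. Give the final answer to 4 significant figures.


Eff = 398.7030 / 773.5290 * 100
Eff = 51.54 %


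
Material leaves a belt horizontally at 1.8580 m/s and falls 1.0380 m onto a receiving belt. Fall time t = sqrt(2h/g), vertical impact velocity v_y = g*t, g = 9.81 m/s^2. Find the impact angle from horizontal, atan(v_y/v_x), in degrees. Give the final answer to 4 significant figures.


t = sqrt(2*1.0380/9.81) = 0.460023 s
v_y = 9.81 * 0.460023 = 4.51283 m/s
angle = atan(4.51283 / 1.8580) = 67.62 deg


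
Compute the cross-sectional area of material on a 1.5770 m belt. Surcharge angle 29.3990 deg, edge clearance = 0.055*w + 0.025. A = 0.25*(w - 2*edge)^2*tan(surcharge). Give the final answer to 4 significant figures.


edge = 0.055*1.5770 + 0.025 = 0.111735 m
ew = 1.5770 - 2*0.111735 = 1.35353 m
A = 0.25 * 1.35353^2 * tan(29.3990 deg)
A = 0.2581 m^2


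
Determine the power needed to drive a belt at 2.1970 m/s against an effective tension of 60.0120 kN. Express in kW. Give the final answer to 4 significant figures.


P = Te * v = 60.0120 * 2.1970
P = 131.8 kW


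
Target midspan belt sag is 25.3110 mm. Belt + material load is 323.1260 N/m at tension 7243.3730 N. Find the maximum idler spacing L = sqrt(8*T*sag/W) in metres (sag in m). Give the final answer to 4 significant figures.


sag = 25.3110/1000 = 0.025311 m
L = sqrt(8 * 7243.3730 * 0.025311 / 323.1260)
L = 2.131 m


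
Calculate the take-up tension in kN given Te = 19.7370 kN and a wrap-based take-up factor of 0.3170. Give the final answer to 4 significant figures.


T_tu = 19.7370 * 0.3170
T_tu = 6.257 kN


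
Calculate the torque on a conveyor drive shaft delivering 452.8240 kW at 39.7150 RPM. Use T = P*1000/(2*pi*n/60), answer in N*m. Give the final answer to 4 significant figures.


omega = 2*pi*39.7150/60 = 4.15895 rad/s
T = 452.8240*1000 / 4.15895
T = 108900 N*m


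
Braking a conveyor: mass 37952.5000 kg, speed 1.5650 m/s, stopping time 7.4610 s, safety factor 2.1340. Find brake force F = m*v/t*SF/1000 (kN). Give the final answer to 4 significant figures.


F = 37952.5000 * 1.5650 / 7.4610 * 2.1340 / 1000
F = 16.99 kN


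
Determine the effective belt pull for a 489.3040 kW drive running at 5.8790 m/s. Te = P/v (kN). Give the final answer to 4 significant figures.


Te = P / v = 489.3040 / 5.8790
Te = 83.23 kN


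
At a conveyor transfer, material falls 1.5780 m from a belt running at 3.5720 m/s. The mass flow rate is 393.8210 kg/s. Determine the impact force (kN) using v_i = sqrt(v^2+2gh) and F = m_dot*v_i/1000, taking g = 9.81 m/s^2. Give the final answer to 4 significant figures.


v_i = sqrt(3.5720^2 + 2*9.81*1.5780) = 6.61208 m/s
F = 393.8210 * 6.61208 / 1000
F = 2.604 kN


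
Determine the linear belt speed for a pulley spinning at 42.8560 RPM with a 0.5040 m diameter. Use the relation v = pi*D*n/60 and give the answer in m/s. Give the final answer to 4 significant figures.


v = pi * 0.5040 * 42.8560 / 60
v = 1.131 m/s


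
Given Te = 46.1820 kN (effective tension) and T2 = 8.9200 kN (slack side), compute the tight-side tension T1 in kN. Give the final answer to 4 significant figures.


T1 = Te + T2 = 46.1820 + 8.9200
T1 = 55.10 kN


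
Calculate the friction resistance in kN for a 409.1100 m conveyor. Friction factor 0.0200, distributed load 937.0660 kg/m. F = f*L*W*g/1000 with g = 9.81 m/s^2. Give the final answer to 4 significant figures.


F = 0.0200 * 409.1100 * 937.0660 * 9.81 / 1000
F = 75.22 kN


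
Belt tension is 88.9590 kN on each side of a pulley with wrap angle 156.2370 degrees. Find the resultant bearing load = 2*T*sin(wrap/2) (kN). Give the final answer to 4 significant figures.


F = 2 * 88.9590 * sin(156.2370/2 deg)
F = 174.1 kN


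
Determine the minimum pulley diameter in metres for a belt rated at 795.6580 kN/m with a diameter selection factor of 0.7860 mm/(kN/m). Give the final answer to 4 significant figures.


D = 795.6580 * 0.7860 / 1000
D = 0.6254 m


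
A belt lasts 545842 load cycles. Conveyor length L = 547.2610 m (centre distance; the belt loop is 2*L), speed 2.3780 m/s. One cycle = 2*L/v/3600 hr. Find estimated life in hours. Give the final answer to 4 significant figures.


cycle_time = 2 * 547.2610 / 2.3780 / 3600 = 0.127853 hr
life = 545842 * 0.127853 = 69790 hours


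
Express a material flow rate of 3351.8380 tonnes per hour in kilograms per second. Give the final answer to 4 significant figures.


m_dot = 3351.8380 * 1000 / 3600
m_dot = 931.1 kg/s


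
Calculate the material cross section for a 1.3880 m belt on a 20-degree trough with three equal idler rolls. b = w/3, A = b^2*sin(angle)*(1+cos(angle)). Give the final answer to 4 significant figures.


b = 1.3880/3 = 0.462667 m
A = 0.462667^2 * sin(20 deg) * (1 + cos(20 deg))
A = 0.1420 m^2


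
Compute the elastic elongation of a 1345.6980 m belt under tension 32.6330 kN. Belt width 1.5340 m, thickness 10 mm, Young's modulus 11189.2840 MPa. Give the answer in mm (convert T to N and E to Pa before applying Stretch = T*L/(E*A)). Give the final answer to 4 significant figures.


A = 1.5340 * 0.01 = 0.01534 m^2
Stretch = 32.6330*1000 * 1345.6980 / (11189.2840e6 * 0.01534) * 1000
Stretch = 255.8 mm


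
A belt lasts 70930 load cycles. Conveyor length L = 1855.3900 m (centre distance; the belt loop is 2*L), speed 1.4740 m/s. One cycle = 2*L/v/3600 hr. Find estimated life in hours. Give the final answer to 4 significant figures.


cycle_time = 2 * 1855.3900 / 1.4740 / 3600 = 0.699303 hr
life = 70930 * 0.699303 = 49600 hours


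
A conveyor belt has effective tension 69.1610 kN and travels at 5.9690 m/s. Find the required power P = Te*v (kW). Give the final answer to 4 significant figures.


P = Te * v = 69.1610 * 5.9690
P = 412.8 kW


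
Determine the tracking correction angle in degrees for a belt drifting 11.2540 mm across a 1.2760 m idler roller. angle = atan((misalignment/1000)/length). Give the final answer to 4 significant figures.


misalign_m = 11.2540 / 1000 = 0.011254 m
angle = atan(0.011254 / 1.2760)
angle = 0.5053 deg


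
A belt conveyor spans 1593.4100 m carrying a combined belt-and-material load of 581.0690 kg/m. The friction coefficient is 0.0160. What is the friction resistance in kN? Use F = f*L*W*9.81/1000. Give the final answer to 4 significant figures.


F = 0.0160 * 1593.4100 * 581.0690 * 9.81 / 1000
F = 145.3 kN


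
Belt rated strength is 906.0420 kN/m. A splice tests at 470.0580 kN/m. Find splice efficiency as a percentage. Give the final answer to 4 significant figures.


Eff = 470.0580 / 906.0420 * 100
Eff = 51.88 %


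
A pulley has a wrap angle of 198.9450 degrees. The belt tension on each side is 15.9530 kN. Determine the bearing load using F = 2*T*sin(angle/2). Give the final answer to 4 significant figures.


F = 2 * 15.9530 * sin(198.9450/2 deg)
F = 31.47 kN


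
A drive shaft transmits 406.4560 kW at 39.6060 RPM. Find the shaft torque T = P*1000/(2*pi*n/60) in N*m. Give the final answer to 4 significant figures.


omega = 2*pi*39.6060/60 = 4.14753 rad/s
T = 406.4560*1000 / 4.14753
T = 98000 N*m


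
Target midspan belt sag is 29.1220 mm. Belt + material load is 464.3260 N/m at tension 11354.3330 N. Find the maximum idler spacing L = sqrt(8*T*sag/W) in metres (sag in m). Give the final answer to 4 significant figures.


sag = 29.1220/1000 = 0.029122 m
L = sqrt(8 * 11354.3330 * 0.029122 / 464.3260)
L = 2.387 m


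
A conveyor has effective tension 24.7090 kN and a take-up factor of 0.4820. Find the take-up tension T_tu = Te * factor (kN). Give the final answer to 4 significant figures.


T_tu = 24.7090 * 0.4820
T_tu = 11.91 kN


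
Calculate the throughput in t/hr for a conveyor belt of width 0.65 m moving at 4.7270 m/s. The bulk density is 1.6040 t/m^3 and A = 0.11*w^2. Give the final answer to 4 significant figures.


A = 0.11 * 0.65^2 = 0.046475 m^2
C = 0.046475 * 4.7270 * 1.6040 * 3600
C = 1269 t/hr


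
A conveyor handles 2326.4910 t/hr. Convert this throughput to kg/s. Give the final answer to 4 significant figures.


m_dot = 2326.4910 * 1000 / 3600
m_dot = 646.2 kg/s


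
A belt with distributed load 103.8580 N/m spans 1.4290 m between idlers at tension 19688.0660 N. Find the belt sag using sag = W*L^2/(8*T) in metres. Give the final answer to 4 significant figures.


sag = 103.8580 * 1.4290^2 / (8 * 19688.0660)
sag = 0.001347 m


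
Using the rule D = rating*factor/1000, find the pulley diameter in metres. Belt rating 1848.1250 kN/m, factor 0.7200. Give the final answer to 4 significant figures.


D = 1848.1250 * 0.7200 / 1000
D = 1.331 m


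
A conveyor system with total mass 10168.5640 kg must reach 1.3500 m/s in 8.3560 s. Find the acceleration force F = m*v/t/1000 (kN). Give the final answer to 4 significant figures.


F = 10168.5640 * 1.3500 / 8.3560 / 1000
F = 1.643 kN


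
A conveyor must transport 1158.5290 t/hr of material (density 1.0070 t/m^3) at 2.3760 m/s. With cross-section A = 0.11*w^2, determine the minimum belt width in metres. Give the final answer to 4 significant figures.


A_req = 1158.5290 / (2.3760 * 1.0070 * 3600) = 0.134502 m^2
w = sqrt(0.134502 / 0.11)
w = 1.106 m


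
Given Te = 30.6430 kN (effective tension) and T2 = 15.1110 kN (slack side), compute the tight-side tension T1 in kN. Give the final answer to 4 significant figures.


T1 = Te + T2 = 30.6430 + 15.1110
T1 = 45.75 kN


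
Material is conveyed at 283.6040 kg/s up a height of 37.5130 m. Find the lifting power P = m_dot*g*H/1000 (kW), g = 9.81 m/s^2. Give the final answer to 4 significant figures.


P = 283.6040 * 9.81 * 37.5130 / 1000
P = 104.4 kW


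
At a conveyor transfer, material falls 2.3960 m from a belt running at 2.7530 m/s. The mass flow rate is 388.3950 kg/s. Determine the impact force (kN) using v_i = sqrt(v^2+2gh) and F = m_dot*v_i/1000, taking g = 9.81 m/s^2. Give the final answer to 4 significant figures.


v_i = sqrt(2.7530^2 + 2*9.81*2.3960) = 7.38841 m/s
F = 388.3950 * 7.38841 / 1000
F = 2.870 kN


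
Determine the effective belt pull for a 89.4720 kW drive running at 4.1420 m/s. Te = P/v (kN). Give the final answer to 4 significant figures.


Te = P / v = 89.4720 / 4.1420
Te = 21.60 kN


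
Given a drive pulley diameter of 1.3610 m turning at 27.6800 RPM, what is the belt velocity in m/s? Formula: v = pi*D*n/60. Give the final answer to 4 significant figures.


v = pi * 1.3610 * 27.6800 / 60
v = 1.973 m/s


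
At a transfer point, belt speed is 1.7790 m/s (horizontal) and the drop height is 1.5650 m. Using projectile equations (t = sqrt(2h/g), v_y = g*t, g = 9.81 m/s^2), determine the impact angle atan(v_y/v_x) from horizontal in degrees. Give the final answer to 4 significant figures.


t = sqrt(2*1.5650/9.81) = 0.564856 s
v_y = 9.81 * 0.564856 = 5.54124 m/s
angle = atan(5.54124 / 1.7790) = 72.20 deg


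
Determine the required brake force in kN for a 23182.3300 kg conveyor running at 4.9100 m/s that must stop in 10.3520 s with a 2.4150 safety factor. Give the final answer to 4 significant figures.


F = 23182.3300 * 4.9100 / 10.3520 * 2.4150 / 1000
F = 26.55 kN


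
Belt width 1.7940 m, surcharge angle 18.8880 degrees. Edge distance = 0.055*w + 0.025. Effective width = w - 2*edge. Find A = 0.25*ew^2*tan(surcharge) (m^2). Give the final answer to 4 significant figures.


edge = 0.055*1.7940 + 0.025 = 0.12367 m
ew = 1.7940 - 2*0.12367 = 1.54666 m
A = 0.25 * 1.54666^2 * tan(18.8880 deg)
A = 0.2046 m^2


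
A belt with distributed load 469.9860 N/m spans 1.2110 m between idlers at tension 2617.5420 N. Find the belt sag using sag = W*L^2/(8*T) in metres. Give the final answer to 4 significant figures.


sag = 469.9860 * 1.2110^2 / (8 * 2617.5420)
sag = 0.03291 m


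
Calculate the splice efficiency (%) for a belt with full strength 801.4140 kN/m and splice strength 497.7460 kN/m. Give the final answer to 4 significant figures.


Eff = 497.7460 / 801.4140 * 100
Eff = 62.11 %


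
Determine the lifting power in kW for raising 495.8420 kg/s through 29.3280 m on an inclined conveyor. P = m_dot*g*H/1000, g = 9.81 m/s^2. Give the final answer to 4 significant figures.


P = 495.8420 * 9.81 * 29.3280 / 1000
P = 142.7 kW


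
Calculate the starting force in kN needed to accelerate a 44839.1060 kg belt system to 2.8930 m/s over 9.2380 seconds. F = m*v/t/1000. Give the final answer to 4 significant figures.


F = 44839.1060 * 2.8930 / 9.2380 / 1000
F = 14.04 kN


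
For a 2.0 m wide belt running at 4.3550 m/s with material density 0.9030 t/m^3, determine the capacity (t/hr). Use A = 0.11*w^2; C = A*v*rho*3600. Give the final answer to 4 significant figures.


A = 0.11 * 2.0^2 = 0.44 m^2
C = 0.44 * 4.3550 * 0.9030 * 3600
C = 6229 t/hr


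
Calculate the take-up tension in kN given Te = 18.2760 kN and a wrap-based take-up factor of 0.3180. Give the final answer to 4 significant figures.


T_tu = 18.2760 * 0.3180
T_tu = 5.812 kN


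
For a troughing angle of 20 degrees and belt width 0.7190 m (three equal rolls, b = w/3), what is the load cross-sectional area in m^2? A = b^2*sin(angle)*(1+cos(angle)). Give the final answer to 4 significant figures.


b = 0.7190/3 = 0.239667 m
A = 0.239667^2 * sin(20 deg) * (1 + cos(20 deg))
A = 0.03811 m^2


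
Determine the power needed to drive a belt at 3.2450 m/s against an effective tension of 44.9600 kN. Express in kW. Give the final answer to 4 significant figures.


P = Te * v = 44.9600 * 3.2450
P = 145.9 kW


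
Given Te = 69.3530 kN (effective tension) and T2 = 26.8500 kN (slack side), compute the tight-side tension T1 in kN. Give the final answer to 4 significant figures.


T1 = Te + T2 = 69.3530 + 26.8500
T1 = 96.20 kN


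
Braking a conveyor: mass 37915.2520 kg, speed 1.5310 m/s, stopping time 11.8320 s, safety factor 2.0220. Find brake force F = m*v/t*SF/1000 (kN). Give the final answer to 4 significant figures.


F = 37915.2520 * 1.5310 / 11.8320 * 2.0220 / 1000
F = 9.920 kN


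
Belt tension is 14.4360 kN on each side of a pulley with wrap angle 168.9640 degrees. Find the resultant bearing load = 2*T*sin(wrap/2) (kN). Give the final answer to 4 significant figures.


F = 2 * 14.4360 * sin(168.9640/2 deg)
F = 28.74 kN


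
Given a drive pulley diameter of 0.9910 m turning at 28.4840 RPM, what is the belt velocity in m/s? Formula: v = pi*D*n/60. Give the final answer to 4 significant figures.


v = pi * 0.9910 * 28.4840 / 60
v = 1.478 m/s


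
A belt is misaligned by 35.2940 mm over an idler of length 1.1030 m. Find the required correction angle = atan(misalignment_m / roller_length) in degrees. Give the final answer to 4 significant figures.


misalign_m = 35.2940 / 1000 = 0.035294 m
angle = atan(0.035294 / 1.1030)
angle = 1.833 deg


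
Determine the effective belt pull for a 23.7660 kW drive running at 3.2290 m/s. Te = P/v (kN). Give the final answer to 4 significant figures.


Te = P / v = 23.7660 / 3.2290
Te = 7.360 kN


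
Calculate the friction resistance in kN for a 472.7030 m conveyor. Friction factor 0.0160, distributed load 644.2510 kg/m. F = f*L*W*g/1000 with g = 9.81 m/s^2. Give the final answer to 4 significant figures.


F = 0.0160 * 472.7030 * 644.2510 * 9.81 / 1000
F = 47.80 kN


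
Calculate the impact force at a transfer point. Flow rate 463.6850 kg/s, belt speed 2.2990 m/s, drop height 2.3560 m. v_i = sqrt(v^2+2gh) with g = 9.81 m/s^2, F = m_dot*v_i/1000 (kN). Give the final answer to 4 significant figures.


v_i = sqrt(2.2990^2 + 2*9.81*2.3560) = 7.17706 m/s
F = 463.6850 * 7.17706 / 1000
F = 3.328 kN


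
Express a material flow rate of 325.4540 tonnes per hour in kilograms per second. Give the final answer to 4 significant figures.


m_dot = 325.4540 * 1000 / 3600
m_dot = 90.40 kg/s


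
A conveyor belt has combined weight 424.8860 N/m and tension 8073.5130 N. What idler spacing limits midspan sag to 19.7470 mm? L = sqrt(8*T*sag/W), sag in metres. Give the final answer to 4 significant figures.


sag = 19.7470/1000 = 0.019747 m
L = sqrt(8 * 8073.5130 * 0.019747 / 424.8860)
L = 1.733 m


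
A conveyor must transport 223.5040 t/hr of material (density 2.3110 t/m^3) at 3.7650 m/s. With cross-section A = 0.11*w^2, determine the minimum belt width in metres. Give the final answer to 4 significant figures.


A_req = 223.5040 / (3.7650 * 2.3110 * 3600) = 0.00713539 m^2
w = sqrt(0.00713539 / 0.11)
w = 0.2547 m


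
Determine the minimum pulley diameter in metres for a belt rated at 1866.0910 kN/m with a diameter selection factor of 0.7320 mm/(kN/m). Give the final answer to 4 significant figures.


D = 1866.0910 * 0.7320 / 1000
D = 1.366 m


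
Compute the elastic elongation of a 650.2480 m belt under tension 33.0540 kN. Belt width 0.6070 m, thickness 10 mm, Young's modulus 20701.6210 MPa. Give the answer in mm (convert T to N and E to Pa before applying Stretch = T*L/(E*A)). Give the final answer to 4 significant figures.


A = 0.6070 * 0.01 = 0.00607 m^2
Stretch = 33.0540*1000 * 650.2480 / (20701.6210e6 * 0.00607) * 1000
Stretch = 171.0 mm


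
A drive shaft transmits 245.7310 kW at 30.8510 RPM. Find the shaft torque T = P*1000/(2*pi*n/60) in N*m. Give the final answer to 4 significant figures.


omega = 2*pi*30.8510/60 = 3.23071 rad/s
T = 245.7310*1000 / 3.23071
T = 76060 N*m


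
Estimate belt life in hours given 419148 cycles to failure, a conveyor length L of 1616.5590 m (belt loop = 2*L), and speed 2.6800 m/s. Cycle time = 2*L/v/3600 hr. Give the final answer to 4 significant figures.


cycle_time = 2 * 1616.5590 / 2.6800 / 3600 = 0.335108 hr
life = 419148 * 0.335108 = 140500 hours


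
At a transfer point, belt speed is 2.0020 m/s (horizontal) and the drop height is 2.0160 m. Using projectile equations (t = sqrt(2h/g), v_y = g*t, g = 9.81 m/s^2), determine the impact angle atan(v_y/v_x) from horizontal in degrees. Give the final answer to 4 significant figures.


t = sqrt(2*2.0160/9.81) = 0.6411 s
v_y = 9.81 * 0.6411 = 6.28919 m/s
angle = atan(6.28919 / 2.0020) = 72.34 deg


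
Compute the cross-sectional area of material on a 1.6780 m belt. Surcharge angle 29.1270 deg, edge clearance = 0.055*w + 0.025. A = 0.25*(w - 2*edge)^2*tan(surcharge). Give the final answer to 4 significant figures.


edge = 0.055*1.6780 + 0.025 = 0.11729 m
ew = 1.6780 - 2*0.11729 = 1.44342 m
A = 0.25 * 1.44342^2 * tan(29.1270 deg)
A = 0.2902 m^2


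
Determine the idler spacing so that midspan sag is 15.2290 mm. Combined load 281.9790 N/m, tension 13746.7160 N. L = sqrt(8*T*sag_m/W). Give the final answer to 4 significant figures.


sag = 15.2290/1000 = 0.015229 m
L = sqrt(8 * 13746.7160 * 0.015229 / 281.9790)
L = 2.437 m


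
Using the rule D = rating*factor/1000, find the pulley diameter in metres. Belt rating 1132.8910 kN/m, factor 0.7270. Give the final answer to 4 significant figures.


D = 1132.8910 * 0.7270 / 1000
D = 0.8236 m


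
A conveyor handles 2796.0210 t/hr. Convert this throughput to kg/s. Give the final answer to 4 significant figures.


m_dot = 2796.0210 * 1000 / 3600
m_dot = 776.7 kg/s


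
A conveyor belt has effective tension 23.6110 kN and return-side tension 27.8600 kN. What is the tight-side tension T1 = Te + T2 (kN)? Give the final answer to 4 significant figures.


T1 = Te + T2 = 23.6110 + 27.8600
T1 = 51.47 kN
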